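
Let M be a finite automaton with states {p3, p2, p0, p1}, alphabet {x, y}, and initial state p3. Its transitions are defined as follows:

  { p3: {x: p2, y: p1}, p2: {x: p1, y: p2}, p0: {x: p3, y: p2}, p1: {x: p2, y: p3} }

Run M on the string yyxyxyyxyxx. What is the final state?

p2

Trace: p3 -y-> p1 -y-> p3 -x-> p2 -y-> p2 -x-> p1 -y-> p3 -y-> p1 -x-> p2 -y-> p2 -x-> p1 -x-> p2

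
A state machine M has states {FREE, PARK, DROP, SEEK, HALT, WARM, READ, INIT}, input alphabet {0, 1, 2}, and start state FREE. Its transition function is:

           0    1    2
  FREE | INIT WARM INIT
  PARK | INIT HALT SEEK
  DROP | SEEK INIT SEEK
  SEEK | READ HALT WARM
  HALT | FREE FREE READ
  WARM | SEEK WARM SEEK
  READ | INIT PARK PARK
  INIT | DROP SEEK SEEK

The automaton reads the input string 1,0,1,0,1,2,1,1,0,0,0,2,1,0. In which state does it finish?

SEEK

start at FREE
read '1': FREE → WARM
read '0': WARM → SEEK
read '1': SEEK → HALT
read '0': HALT → FREE
read '1': FREE → WARM
read '2': WARM → SEEK
read '1': SEEK → HALT
read '1': HALT → FREE
read '0': FREE → INIT
read '0': INIT → DROP
read '0': DROP → SEEK
read '2': SEEK → WARM
read '1': WARM → WARM
read '0': WARM → SEEK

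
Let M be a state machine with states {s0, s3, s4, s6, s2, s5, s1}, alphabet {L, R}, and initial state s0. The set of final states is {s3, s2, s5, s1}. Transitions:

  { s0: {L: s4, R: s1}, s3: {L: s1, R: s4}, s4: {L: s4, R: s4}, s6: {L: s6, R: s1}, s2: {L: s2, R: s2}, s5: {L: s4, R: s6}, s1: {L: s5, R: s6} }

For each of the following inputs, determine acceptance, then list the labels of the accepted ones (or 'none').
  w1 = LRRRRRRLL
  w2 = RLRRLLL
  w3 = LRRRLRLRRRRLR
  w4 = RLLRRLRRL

none

w1:
  start at s0
  read 'L': s0 → s4
  read 'R': s4 → s4
  read 'R': s4 → s4
  read 'R': s4 → s4
  read 'R': s4 → s4
  read 'R': s4 → s4
  read 'R': s4 → s4
  read 'L': s4 → s4
  read 'L': s4 → s4
  end s4, rejected
w2:
  start at s0
  read 'R': s0 → s1
  read 'L': s1 → s5
  read 'R': s5 → s6
  read 'R': s6 → s1
  read 'L': s1 → s5
  read 'L': s5 → s4
  read 'L': s4 → s4
  end s4, rejected
w3:
  start at s0
  read 'L': s0 → s4
  read 'R': s4 → s4
  read 'R': s4 → s4
  read 'R': s4 → s4
  read 'L': s4 → s4
  read 'R': s4 → s4
  read 'L': s4 → s4
  read 'R': s4 → s4
  read 'R': s4 → s4
  read 'R': s4 → s4
  read 'R': s4 → s4
  read 'L': s4 → s4
  read 'R': s4 → s4
  end s4, rejected
w4:
  start at s0
  read 'R': s0 → s1
  read 'L': s1 → s5
  read 'L': s5 → s4
  read 'R': s4 → s4
  read 'R': s4 → s4
  read 'L': s4 → s4
  read 'R': s4 → s4
  read 'R': s4 → s4
  read 'L': s4 → s4
  end s4, rejected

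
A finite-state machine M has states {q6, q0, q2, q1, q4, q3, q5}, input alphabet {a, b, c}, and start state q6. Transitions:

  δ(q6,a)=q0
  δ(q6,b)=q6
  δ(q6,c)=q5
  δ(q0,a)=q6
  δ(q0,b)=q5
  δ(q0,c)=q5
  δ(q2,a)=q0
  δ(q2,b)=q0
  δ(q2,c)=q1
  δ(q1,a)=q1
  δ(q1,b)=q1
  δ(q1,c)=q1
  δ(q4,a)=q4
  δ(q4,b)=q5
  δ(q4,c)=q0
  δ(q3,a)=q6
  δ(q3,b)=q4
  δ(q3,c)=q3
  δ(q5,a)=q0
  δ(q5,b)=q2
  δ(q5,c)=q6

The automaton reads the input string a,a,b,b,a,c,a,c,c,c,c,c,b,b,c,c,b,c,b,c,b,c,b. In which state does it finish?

q6 → q0 → q6 → q6 → q6 → q0 → q5 → q0 → q5 → q6 → q5 → q6 → q5 → q2 → q0 → q5 → q6 → q6 → q5 → q2 → q1 → q1 → q1 → q1

q1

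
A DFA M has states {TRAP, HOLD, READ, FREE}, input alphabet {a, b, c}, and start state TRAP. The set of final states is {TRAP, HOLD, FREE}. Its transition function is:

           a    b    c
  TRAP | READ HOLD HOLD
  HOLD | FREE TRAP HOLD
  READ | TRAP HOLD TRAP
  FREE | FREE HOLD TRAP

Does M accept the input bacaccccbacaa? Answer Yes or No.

Yes

start at TRAP
read 'b': TRAP → HOLD
read 'a': HOLD → FREE
read 'c': FREE → TRAP
read 'a': TRAP → READ
read 'c': READ → TRAP
read 'c': TRAP → HOLD
read 'c': HOLD → HOLD
read 'c': HOLD → HOLD
read 'b': HOLD → TRAP
read 'a': TRAP → READ
read 'c': READ → TRAP
read 'a': TRAP → READ
read 'a': READ → TRAP
End state TRAP is accepting.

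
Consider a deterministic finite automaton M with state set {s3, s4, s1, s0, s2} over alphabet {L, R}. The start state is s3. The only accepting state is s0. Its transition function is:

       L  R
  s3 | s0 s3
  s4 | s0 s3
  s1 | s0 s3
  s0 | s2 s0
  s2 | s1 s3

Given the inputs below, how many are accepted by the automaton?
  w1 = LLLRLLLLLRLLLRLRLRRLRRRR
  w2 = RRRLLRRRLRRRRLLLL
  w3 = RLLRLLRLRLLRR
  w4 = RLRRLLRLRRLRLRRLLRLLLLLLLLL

1

w1:
  start at s3
  read 'L': s3 → s0
  read 'L': s0 → s2
  read 'L': s2 → s1
  read 'R': s1 → s3
  read 'L': s3 → s0
  read 'L': s0 → s2
  read 'L': s2 → s1
  read 'L': s1 → s0
  read 'L': s0 → s2
  read 'R': s2 → s3
  read 'L': s3 → s0
  read 'L': s0 → s2
  read 'L': s2 → s1
  read 'R': s1 → s3
  read 'L': s3 → s0
  read 'R': s0 → s0
  read 'L': s0 → s2
  read 'R': s2 → s3
  read 'R': s3 → s3
  read 'L': s3 → s0
  read 'R': s0 → s0
  read 'R': s0 → s0
  read 'R': s0 → s0
  read 'R': s0 → s0
  end s0, accepted
w2:
  start at s3
  read 'R': s3 → s3
  read 'R': s3 → s3
  read 'R': s3 → s3
  read 'L': s3 → s0
  read 'L': s0 → s2
  read 'R': s2 → s3
  read 'R': s3 → s3
  read 'R': s3 → s3
  read 'L': s3 → s0
  read 'R': s0 → s0
  read 'R': s0 → s0
  read 'R': s0 → s0
  read 'R': s0 → s0
  read 'L': s0 → s2
  read 'L': s2 → s1
  read 'L': s1 → s0
  read 'L': s0 → s2
  end s2, rejected
w3:
  start at s3
  read 'R': s3 → s3
  read 'L': s3 → s0
  read 'L': s0 → s2
  read 'R': s2 → s3
  read 'L': s3 → s0
  read 'L': s0 → s2
  read 'R': s2 → s3
  read 'L': s3 → s0
  read 'R': s0 → s0
  read 'L': s0 → s2
  read 'L': s2 → s1
  read 'R': s1 → s3
  read 'R': s3 → s3
  end s3, rejected
w4:
  start at s3
  read 'R': s3 → s3
  read 'L': s3 → s0
  read 'R': s0 → s0
  read 'R': s0 → s0
  read 'L': s0 → s2
  read 'L': s2 → s1
  read 'R': s1 → s3
  read 'L': s3 → s0
  read 'R': s0 → s0
  read 'R': s0 → s0
  read 'L': s0 → s2
  read 'R': s2 → s3
  read 'L': s3 → s0
  read 'R': s0 → s0
  read 'R': s0 → s0
  read 'L': s0 → s2
  read 'L': s2 → s1
  read 'R': s1 → s3
  read 'L': s3 → s0
  read 'L': s0 → s2
  read 'L': s2 → s1
  read 'L': s1 → s0
  read 'L': s0 → s2
  read 'L': s2 → s1
  read 'L': s1 → s0
  read 'L': s0 → s2
  read 'L': s2 → s1
  end s1, rejected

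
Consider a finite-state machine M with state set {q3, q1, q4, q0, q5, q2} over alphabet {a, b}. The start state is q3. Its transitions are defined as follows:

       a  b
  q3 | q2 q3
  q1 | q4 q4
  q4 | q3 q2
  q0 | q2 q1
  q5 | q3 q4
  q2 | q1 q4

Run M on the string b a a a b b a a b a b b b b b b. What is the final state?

q3

Trace: q3 -b-> q3 -a-> q2 -a-> q1 -a-> q4 -b-> q2 -b-> q4 -a-> q3 -a-> q2 -b-> q4 -a-> q3 -b-> q3 -b-> q3 -b-> q3 -b-> q3 -b-> q3 -b-> q3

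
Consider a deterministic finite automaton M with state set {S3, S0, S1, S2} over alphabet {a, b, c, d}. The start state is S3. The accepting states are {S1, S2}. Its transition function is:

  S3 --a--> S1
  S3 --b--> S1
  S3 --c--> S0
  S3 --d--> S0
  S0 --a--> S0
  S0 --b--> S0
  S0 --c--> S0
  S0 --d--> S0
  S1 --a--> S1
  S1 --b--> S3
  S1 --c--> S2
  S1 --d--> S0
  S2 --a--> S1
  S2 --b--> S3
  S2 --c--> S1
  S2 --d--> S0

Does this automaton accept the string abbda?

No

start at S3
read 'a': S3 → S1
read 'b': S1 → S3
read 'b': S3 → S1
read 'd': S1 → S0
read 'a': S0 → S0
End state S0 is not accepting.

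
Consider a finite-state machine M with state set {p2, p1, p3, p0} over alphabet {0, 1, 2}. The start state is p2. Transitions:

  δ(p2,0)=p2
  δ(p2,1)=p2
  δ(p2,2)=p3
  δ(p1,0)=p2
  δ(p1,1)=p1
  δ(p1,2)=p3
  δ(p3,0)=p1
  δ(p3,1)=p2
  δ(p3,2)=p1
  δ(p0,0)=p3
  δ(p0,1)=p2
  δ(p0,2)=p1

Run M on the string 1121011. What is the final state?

p2

start at p2
read '1': p2 → p2
read '1': p2 → p2
read '2': p2 → p3
read '1': p3 → p2
read '0': p2 → p2
read '1': p2 → p2
read '1': p2 → p2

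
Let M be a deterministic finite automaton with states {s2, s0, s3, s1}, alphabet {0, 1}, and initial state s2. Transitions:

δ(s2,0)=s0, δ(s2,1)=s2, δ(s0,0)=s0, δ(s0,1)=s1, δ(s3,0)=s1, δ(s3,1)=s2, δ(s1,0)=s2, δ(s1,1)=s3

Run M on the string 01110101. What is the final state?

s2

s2 → s0 → s1 → s3 → s2 → s0 → s1 → s2 → s2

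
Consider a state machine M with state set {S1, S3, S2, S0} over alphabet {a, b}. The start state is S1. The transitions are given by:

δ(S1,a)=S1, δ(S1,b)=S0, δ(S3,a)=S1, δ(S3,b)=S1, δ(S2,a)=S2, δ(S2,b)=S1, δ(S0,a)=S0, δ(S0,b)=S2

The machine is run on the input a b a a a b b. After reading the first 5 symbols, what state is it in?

S0

Trace: S1 -a-> S1 -b-> S0 -a-> S0 -a-> S0 -a-> S0
After 5 symbols: S0.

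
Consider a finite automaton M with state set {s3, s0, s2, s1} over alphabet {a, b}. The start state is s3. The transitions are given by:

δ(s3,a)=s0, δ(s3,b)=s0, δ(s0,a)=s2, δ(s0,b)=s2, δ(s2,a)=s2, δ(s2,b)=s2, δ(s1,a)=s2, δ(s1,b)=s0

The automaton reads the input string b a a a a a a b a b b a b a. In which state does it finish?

s2

s3 → s0 → s2 → s2 → s2 → s2 → s2 → s2 → s2 → s2 → s2 → s2 → s2 → s2 → s2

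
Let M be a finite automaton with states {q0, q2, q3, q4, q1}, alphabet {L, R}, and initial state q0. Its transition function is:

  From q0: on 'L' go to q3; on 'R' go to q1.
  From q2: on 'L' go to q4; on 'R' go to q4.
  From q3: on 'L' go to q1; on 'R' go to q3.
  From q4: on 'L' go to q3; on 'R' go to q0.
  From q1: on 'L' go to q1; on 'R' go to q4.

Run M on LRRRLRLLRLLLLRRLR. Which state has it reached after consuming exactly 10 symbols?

start at q0
read 'L': q0 → q3
read 'R': q3 → q3
read 'R': q3 → q3
read 'R': q3 → q3
read 'L': q3 → q1
read 'R': q1 → q4
read 'L': q4 → q3
read 'L': q3 → q1
read 'R': q1 → q4
read 'L': q4 → q3
After 10 symbols: q3.

q3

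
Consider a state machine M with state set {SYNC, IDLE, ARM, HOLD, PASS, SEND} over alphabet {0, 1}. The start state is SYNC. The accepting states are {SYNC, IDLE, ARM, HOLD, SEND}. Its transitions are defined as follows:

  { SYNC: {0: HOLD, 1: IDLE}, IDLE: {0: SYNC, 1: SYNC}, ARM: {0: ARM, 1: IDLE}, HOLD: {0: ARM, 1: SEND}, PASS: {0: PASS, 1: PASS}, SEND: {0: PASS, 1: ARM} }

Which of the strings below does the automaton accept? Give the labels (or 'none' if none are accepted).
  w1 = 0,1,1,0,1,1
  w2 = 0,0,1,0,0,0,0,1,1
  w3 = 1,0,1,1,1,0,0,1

w1: SYNC → HOLD → SEND → ARM → ARM → IDLE → SYNC  → end SYNC, accepted
w2: SYNC → HOLD → ARM → IDLE → SYNC → HOLD → ARM → ARM → IDLE → SYNC  → end SYNC, accepted
w3: SYNC → IDLE → SYNC → IDLE → SYNC → IDLE → SYNC → HOLD → SEND  → end SEND, accepted

w1, w2, w3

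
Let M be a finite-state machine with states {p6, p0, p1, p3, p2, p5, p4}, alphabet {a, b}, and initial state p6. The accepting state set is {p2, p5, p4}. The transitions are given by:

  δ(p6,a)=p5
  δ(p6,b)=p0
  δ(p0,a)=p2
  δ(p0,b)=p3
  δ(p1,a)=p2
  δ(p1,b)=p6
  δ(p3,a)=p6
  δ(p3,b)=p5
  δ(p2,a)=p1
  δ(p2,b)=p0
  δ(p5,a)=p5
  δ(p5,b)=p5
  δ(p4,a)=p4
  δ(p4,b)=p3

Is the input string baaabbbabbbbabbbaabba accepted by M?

Yes

start at p6
read 'b': p6 → p0
read 'a': p0 → p2
read 'a': p2 → p1
read 'a': p1 → p2
read 'b': p2 → p0
read 'b': p0 → p3
read 'b': p3 → p5
read 'a': p5 → p5
read 'b': p5 → p5
read 'b': p5 → p5
read 'b': p5 → p5
read 'b': p5 → p5
read 'a': p5 → p5
read 'b': p5 → p5
read 'b': p5 → p5
read 'b': p5 → p5
read 'a': p5 → p5
read 'a': p5 → p5
read 'b': p5 → p5
read 'b': p5 → p5
read 'a': p5 → p5
End state p5 is accepting.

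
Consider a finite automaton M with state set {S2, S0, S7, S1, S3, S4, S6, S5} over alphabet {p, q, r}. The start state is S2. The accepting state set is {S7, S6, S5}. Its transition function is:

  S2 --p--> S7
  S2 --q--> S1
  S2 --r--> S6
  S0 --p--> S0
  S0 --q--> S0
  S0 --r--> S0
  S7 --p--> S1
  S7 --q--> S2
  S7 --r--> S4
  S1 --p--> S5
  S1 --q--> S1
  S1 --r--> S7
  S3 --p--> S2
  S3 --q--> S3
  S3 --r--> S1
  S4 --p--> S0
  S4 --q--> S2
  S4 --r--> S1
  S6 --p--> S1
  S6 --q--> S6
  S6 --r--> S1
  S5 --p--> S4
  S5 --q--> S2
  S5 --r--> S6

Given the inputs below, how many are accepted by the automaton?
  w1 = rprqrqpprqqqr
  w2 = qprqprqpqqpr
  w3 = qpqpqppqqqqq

w1:
  start at S2
  read 'r': S2 → S6
  read 'p': S6 → S1
  read 'r': S1 → S7
  read 'q': S7 → S2
  read 'r': S2 → S6
  read 'q': S6 → S6
  read 'p': S6 → S1
  read 'p': S1 → S5
  read 'r': S5 → S6
  read 'q': S6 → S6
  read 'q': S6 → S6
  read 'q': S6 → S6
  read 'r': S6 → S1
  end S1, rejected
w2:
  start at S2
  read 'q': S2 → S1
  read 'p': S1 → S5
  read 'r': S5 → S6
  read 'q': S6 → S6
  read 'p': S6 → S1
  read 'r': S1 → S7
  read 'q': S7 → S2
  read 'p': S2 → S7
  read 'q': S7 → S2
  read 'q': S2 → S1
  read 'p': S1 → S5
  read 'r': S5 → S6
  end S6, accepted
w3:
  start at S2
  read 'q': S2 → S1
  read 'p': S1 → S5
  read 'q': S5 → S2
  read 'p': S2 → S7
  read 'q': S7 → S2
  read 'p': S2 → S7
  read 'p': S7 → S1
  read 'q': S1 → S1
  read 'q': S1 → S1
  read 'q': S1 → S1
  read 'q': S1 → S1
  read 'q': S1 → S1
  end S1, rejected

1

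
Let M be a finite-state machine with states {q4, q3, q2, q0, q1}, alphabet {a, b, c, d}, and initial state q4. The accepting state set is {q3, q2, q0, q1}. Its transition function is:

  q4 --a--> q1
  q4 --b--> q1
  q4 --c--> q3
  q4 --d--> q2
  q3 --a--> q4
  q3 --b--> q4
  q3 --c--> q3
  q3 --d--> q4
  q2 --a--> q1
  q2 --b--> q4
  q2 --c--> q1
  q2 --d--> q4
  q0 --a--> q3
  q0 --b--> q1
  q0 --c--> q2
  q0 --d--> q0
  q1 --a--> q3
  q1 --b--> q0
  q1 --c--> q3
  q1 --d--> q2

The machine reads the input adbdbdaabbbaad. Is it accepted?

Yes

q4 → q1 → q2 → q4 → q2 → q4 → q2 → q1 → q3 → q4 → q1 → q0 → q3 → q4 → q2
End state q2 is accepting.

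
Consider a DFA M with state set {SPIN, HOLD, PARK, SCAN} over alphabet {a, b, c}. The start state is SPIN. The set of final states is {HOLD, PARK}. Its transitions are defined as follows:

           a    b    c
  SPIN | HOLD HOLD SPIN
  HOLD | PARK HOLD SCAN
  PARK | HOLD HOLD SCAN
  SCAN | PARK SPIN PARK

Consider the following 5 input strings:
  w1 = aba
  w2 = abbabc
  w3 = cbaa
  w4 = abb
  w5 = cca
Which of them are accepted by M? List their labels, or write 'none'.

w1: Trace: SPIN -a-> HOLD -b-> HOLD -a-> PARK  → end PARK, accepted
w2: Trace: SPIN -a-> HOLD -b-> HOLD -b-> HOLD -a-> PARK -b-> HOLD -c-> SCAN  → end SCAN, rejected
w3: Trace: SPIN -c-> SPIN -b-> HOLD -a-> PARK -a-> HOLD  → end HOLD, accepted
w4: Trace: SPIN -a-> HOLD -b-> HOLD -b-> HOLD  → end HOLD, accepted
w5: Trace: SPIN -c-> SPIN -c-> SPIN -a-> HOLD  → end HOLD, accepted

w1, w3, w4, w5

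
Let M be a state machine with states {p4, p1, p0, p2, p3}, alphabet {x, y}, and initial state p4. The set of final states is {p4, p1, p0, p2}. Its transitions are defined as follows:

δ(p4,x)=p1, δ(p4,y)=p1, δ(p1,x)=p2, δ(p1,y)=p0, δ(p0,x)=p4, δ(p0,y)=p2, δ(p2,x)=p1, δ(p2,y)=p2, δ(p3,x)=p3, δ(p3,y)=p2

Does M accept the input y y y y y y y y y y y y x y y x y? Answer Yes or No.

start at p4
read 'y': p4 → p1
read 'y': p1 → p0
read 'y': p0 → p2
read 'y': p2 → p2
read 'y': p2 → p2
read 'y': p2 → p2
read 'y': p2 → p2
read 'y': p2 → p2
read 'y': p2 → p2
read 'y': p2 → p2
read 'y': p2 → p2
read 'y': p2 → p2
read 'x': p2 → p1
read 'y': p1 → p0
read 'y': p0 → p2
read 'x': p2 → p1
read 'y': p1 → p0
End state p0 is accepting.

Yes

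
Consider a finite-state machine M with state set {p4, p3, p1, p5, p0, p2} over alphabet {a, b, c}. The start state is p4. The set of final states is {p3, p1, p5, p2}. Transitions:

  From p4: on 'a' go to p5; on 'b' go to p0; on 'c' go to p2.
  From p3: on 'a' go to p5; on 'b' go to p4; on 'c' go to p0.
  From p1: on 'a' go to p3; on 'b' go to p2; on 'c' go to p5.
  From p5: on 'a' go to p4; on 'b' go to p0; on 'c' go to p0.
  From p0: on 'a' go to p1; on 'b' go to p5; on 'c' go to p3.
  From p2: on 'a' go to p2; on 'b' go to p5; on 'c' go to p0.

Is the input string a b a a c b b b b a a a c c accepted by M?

start at p4
read 'a': p4 → p5
read 'b': p5 → p0
read 'a': p0 → p1
read 'a': p1 → p3
read 'c': p3 → p0
read 'b': p0 → p5
read 'b': p5 → p0
read 'b': p0 → p5
read 'b': p5 → p0
read 'a': p0 → p1
read 'a': p1 → p3
read 'a': p3 → p5
read 'c': p5 → p0
read 'c': p0 → p3
End state p3 is accepting.

Yes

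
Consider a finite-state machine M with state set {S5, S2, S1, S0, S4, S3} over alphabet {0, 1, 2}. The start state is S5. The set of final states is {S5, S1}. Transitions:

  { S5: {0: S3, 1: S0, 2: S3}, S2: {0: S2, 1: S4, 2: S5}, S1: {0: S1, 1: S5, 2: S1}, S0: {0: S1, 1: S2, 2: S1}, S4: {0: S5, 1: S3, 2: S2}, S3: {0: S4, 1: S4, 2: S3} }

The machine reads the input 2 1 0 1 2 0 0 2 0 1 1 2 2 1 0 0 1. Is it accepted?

Trace: S5 -2-> S3 -1-> S4 -0-> S5 -1-> S0 -2-> S1 -0-> S1 -0-> S1 -2-> S1 -0-> S1 -1-> S5 -1-> S0 -2-> S1 -2-> S1 -1-> S5 -0-> S3 -0-> S4 -1-> S3
End state S3 is not accepting.

No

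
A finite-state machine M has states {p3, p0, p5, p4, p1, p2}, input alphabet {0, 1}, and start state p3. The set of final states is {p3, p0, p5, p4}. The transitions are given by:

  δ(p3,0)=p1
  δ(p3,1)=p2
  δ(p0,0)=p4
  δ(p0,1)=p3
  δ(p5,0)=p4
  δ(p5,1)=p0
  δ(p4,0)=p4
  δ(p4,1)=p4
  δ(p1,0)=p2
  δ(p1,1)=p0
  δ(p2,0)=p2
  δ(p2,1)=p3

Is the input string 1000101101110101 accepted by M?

Trace: p3 -1-> p2 -0-> p2 -0-> p2 -0-> p2 -1-> p3 -0-> p1 -1-> p0 -1-> p3 -0-> p1 -1-> p0 -1-> p3 -1-> p2 -0-> p2 -1-> p3 -0-> p1 -1-> p0
End state p0 is accepting.

Yes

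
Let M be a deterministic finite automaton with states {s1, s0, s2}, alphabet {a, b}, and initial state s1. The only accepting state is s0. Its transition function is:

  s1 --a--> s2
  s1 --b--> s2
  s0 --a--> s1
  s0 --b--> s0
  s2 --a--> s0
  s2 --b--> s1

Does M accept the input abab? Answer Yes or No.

No

Trace: s1 -a-> s2 -b-> s1 -a-> s2 -b-> s1
End state s1 is not accepting.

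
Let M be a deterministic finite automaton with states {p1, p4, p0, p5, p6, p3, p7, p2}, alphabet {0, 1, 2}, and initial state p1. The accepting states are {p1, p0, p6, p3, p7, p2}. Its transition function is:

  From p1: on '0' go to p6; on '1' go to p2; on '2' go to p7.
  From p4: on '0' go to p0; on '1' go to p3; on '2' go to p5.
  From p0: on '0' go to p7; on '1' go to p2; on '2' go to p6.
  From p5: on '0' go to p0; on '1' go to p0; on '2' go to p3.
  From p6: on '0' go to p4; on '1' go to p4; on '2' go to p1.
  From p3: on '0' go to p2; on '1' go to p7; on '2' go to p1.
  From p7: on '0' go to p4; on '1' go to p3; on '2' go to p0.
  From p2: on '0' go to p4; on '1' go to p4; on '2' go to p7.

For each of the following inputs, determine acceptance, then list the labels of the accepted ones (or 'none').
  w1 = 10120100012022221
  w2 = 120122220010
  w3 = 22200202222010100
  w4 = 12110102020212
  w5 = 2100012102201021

w3, w5

w1:
  start at p1
  read '1': p1 → p2
  read '0': p2 → p4
  read '1': p4 → p3
  read '2': p3 → p1
  read '0': p1 → p6
  read '1': p6 → p4
  read '0': p4 → p0
  read '0': p0 → p7
  read '0': p7 → p4
  read '1': p4 → p3
  read '2': p3 → p1
  read '0': p1 → p6
  read '2': p6 → p1
  read '2': p1 → p7
  read '2': p7 → p0
  read '2': p0 → p6
  read '1': p6 → p4
  end p4, rejected
w2:
  start at p1
  read '1': p1 → p2
  read '2': p2 → p7
  read '0': p7 → p4
  read '1': p4 → p3
  read '2': p3 → p1
  read '2': p1 → p7
  read '2': p7 → p0
  read '2': p0 → p6
  read '0': p6 → p4
  read '0': p4 → p0
  read '1': p0 → p2
  read '0': p2 → p4
  end p4, rejected
w3:
  start at p1
  read '2': p1 → p7
  read '2': p7 → p0
  read '2': p0 → p6
  read '0': p6 → p4
  read '0': p4 → p0
  read '2': p0 → p6
  read '0': p6 → p4
  read '2': p4 → p5
  read '2': p5 → p3
  read '2': p3 → p1
  read '2': p1 → p7
  read '0': p7 → p4
  read '1': p4 → p3
  read '0': p3 → p2
  read '1': p2 → p4
  read '0': p4 → p0
  read '0': p0 → p7
  end p7, accepted
w4:
  start at p1
  read '1': p1 → p2
  read '2': p2 → p7
  read '1': p7 → p3
  read '1': p3 → p7
  read '0': p7 → p4
  read '1': p4 → p3
  read '0': p3 → p2
  read '2': p2 → p7
  read '0': p7 → p4
  read '2': p4 → p5
  read '0': p5 → p0
  read '2': p0 → p6
  read '1': p6 → p4
  read '2': p4 → p5
  end p5, rejected
w5:
  start at p1
  read '2': p1 → p7
  read '1': p7 → p3
  read '0': p3 → p2
  read '0': p2 → p4
  read '0': p4 → p0
  read '1': p0 → p2
  read '2': p2 → p7
  read '1': p7 → p3
  read '0': p3 → p2
  read '2': p2 → p7
  read '2': p7 → p0
  read '0': p0 → p7
  read '1': p7 → p3
  read '0': p3 → p2
  read '2': p2 → p7
  read '1': p7 → p3
  end p3, accepted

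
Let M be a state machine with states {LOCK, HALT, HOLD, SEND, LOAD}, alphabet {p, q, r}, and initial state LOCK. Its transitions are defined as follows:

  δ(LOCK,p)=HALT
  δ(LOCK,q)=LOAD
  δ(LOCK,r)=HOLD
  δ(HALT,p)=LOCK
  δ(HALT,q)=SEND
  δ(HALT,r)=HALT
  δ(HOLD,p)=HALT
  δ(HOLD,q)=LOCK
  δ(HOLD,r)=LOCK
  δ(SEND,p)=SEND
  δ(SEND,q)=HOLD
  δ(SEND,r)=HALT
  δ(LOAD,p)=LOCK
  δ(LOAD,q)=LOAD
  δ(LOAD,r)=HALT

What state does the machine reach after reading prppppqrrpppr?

Trace: LOCK -p-> HALT -r-> HALT -p-> LOCK -p-> HALT -p-> LOCK -p-> HALT -q-> SEND -r-> HALT -r-> HALT -p-> LOCK -p-> HALT -p-> LOCK -r-> HOLD

HOLD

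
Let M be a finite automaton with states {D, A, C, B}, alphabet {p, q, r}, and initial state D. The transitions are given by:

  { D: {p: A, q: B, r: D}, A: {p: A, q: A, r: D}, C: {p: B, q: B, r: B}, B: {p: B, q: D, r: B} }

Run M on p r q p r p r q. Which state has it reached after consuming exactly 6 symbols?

start at D
read 'p': D → A
read 'r': A → D
read 'q': D → B
read 'p': B → B
read 'r': B → B
read 'p': B → B
After 6 symbols: B.

B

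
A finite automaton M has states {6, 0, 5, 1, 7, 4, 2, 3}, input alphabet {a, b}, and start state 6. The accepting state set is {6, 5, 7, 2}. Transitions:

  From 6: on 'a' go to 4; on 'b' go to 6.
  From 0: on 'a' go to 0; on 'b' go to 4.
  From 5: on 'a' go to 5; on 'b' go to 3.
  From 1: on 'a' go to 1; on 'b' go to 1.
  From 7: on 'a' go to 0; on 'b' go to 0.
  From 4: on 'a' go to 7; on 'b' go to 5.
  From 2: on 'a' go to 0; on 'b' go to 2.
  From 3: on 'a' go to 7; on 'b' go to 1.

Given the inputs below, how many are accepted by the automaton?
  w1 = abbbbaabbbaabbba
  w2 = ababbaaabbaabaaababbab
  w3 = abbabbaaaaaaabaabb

1

w1:
  start at 6
  read 'a': 6 → 4
  read 'b': 4 → 5
  read 'b': 5 → 3
  read 'b': 3 → 1
  read 'b': 1 → 1
  read 'a': 1 → 1
  read 'a': 1 → 1
  read 'b': 1 → 1
  read 'b': 1 → 1
  read 'b': 1 → 1
  read 'a': 1 → 1
  read 'a': 1 → 1
  read 'b': 1 → 1
  read 'b': 1 → 1
  read 'b': 1 → 1
  read 'a': 1 → 1
  end 1, rejected
w2:
  start at 6
  read 'a': 6 → 4
  read 'b': 4 → 5
  read 'a': 5 → 5
  read 'b': 5 → 3
  read 'b': 3 → 1
  read 'a': 1 → 1
  read 'a': 1 → 1
  read 'a': 1 → 1
  read 'b': 1 → 1
  read 'b': 1 → 1
  read 'a': 1 → 1
  read 'a': 1 → 1
  read 'b': 1 → 1
  read 'a': 1 → 1
  read 'a': 1 → 1
  read 'a': 1 → 1
  read 'b': 1 → 1
  read 'a': 1 → 1
  read 'b': 1 → 1
  read 'b': 1 → 1
  read 'a': 1 → 1
  read 'b': 1 → 1
  end 1, rejected
w3:
  start at 6
  read 'a': 6 → 4
  read 'b': 4 → 5
  read 'b': 5 → 3
  read 'a': 3 → 7
  read 'b': 7 → 0
  read 'b': 0 → 4
  read 'a': 4 → 7
  read 'a': 7 → 0
  read 'a': 0 → 0
  read 'a': 0 → 0
  read 'a': 0 → 0
  read 'a': 0 → 0
  read 'a': 0 → 0
  read 'b': 0 → 4
  read 'a': 4 → 7
  read 'a': 7 → 0
  read 'b': 0 → 4
  read 'b': 4 → 5
  end 5, accepted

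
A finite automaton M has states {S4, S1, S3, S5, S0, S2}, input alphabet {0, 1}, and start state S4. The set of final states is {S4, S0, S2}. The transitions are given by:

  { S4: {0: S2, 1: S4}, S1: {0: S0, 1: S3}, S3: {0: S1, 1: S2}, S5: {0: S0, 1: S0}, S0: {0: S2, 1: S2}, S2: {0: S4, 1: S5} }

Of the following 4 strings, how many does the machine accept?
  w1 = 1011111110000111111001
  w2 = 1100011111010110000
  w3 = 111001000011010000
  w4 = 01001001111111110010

3

w1: Trace: S4 -1-> S4 -0-> S2 -1-> S5 -1-> S0 -1-> S2 -1-> S5 -1-> S0 -1-> S2 -1-> S5 -0-> S0 -0-> S2 -0-> S4 -0-> S2 -1-> S5 -1-> S0 -1-> S2 -1-> S5 -1-> S0 -1-> S2 -0-> S4 -0-> S2 -1-> S5  → end S5, rejected
w2: Trace: S4 -1-> S4 -1-> S4 -0-> S2 -0-> S4 -0-> S2 -1-> S5 -1-> S0 -1-> S2 -1-> S5 -1-> S0 -0-> S2 -1-> S5 -0-> S0 -1-> S2 -1-> S5 -0-> S0 -0-> S2 -0-> S4 -0-> S2  → end S2, accepted
w3: Trace: S4 -1-> S4 -1-> S4 -1-> S4 -0-> S2 -0-> S4 -1-> S4 -0-> S2 -0-> S4 -0-> S2 -0-> S4 -1-> S4 -1-> S4 -0-> S2 -1-> S5 -0-> S0 -0-> S2 -0-> S4 -0-> S2  → end S2, accepted
w4: Trace: S4 -0-> S2 -1-> S5 -0-> S0 -0-> S2 -1-> S5 -0-> S0 -0-> S2 -1-> S5 -1-> S0 -1-> S2 -1-> S5 -1-> S0 -1-> S2 -1-> S5 -1-> S0 -1-> S2 -0-> S4 -0-> S2 -1-> S5 -0-> S0  → end S0, accepted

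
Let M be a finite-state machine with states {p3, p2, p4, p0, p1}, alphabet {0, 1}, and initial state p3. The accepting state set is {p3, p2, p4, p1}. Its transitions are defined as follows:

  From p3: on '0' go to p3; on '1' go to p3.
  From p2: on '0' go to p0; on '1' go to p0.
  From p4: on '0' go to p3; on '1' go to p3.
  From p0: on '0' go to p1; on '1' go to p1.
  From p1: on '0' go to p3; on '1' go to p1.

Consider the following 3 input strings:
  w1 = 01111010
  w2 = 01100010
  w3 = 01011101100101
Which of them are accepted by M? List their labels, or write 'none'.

w1, w2, w3

w1: Trace: p3 -0-> p3 -1-> p3 -1-> p3 -1-> p3 -1-> p3 -0-> p3 -1-> p3 -0-> p3  → end p3, accepted
w2: Trace: p3 -0-> p3 -1-> p3 -1-> p3 -0-> p3 -0-> p3 -0-> p3 -1-> p3 -0-> p3  → end p3, accepted
w3: Trace: p3 -0-> p3 -1-> p3 -0-> p3 -1-> p3 -1-> p3 -1-> p3 -0-> p3 -1-> p3 -1-> p3 -0-> p3 -0-> p3 -1-> p3 -0-> p3 -1-> p3  → end p3, accepted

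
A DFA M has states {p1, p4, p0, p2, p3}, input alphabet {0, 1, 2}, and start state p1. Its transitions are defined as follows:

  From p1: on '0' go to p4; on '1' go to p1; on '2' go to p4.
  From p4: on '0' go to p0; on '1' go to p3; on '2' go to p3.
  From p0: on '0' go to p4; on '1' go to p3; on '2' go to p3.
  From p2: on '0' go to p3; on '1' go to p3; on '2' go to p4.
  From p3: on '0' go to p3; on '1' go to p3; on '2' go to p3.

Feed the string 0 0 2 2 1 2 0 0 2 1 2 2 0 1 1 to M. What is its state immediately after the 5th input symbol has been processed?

p3

start at p1
read '0': p1 → p4
read '0': p4 → p0
read '2': p0 → p3
read '2': p3 → p3
read '1': p3 → p3
After 5 symbols: p3.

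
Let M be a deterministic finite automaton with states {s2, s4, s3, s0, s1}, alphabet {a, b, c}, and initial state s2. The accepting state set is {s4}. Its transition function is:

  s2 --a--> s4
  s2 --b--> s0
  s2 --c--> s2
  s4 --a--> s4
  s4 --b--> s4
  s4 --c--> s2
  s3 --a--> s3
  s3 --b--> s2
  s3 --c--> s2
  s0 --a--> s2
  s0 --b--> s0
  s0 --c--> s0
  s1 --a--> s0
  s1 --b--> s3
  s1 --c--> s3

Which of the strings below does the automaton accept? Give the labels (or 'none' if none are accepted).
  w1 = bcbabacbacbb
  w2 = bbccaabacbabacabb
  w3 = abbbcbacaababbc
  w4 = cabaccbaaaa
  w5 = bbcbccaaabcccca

w2, w4, w5

w1: s2 → s0 → s0 → s0 → s2 → s0 → s2 → s2 → s0 → s2 → s2 → s0 → s0  → end s0, rejected
w2: s2 → s0 → s0 → s0 → s0 → s2 → s4 → s4 → s4 → s2 → s0 → s2 → s0 → s2 → s2 → s4 → s4 → s4  → end s4, accepted
w3: s2 → s4 → s4 → s4 → s4 → s2 → s0 → s2 → s2 → s4 → s4 → s4 → s4 → s4 → s4 → s2  → end s2, rejected
w4: s2 → s2 → s4 → s4 → s4 → s2 → s2 → s0 → s2 → s4 → s4 → s4  → end s4, accepted
w5: s2 → s0 → s0 → s0 → s0 → s0 → s0 → s2 → s4 → s4 → s4 → s2 → s2 → s2 → s2 → s4  → end s4, accepted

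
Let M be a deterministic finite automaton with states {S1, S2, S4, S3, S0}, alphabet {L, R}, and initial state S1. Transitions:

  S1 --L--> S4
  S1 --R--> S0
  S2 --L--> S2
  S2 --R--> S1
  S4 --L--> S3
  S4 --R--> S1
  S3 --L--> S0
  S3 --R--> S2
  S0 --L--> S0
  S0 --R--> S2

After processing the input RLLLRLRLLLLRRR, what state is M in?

S0

start at S1
read 'R': S1 → S0
read 'L': S0 → S0
read 'L': S0 → S0
read 'L': S0 → S0
read 'R': S0 → S2
read 'L': S2 → S2
read 'R': S2 → S1
read 'L': S1 → S4
read 'L': S4 → S3
read 'L': S3 → S0
read 'L': S0 → S0
read 'R': S0 → S2
read 'R': S2 → S1
read 'R': S1 → S0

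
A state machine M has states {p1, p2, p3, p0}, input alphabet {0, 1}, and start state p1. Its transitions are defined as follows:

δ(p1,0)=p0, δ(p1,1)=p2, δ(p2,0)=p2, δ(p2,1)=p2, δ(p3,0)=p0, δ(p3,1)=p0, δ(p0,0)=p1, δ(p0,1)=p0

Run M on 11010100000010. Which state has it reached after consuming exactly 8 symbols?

p2

p1 → p2 → p2 → p2 → p2 → p2 → p2 → p2 → p2
After 8 symbols: p2.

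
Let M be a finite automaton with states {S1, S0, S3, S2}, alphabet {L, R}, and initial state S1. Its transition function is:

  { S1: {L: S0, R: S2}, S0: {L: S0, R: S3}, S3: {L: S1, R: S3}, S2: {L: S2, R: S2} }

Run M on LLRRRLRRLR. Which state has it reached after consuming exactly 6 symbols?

Trace: S1 -L-> S0 -L-> S0 -R-> S3 -R-> S3 -R-> S3 -L-> S1
After 6 symbols: S1.

S1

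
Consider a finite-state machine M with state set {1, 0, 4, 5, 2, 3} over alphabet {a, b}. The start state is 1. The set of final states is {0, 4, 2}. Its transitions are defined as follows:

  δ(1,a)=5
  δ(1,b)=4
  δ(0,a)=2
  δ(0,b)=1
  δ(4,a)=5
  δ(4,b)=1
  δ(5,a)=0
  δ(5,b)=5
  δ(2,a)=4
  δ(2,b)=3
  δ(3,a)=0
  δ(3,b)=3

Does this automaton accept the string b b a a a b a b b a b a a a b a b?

No

Trace: 1 -b-> 4 -b-> 1 -a-> 5 -a-> 0 -a-> 2 -b-> 3 -a-> 0 -b-> 1 -b-> 4 -a-> 5 -b-> 5 -a-> 0 -a-> 2 -a-> 4 -b-> 1 -a-> 5 -b-> 5
End state 5 is not accepting.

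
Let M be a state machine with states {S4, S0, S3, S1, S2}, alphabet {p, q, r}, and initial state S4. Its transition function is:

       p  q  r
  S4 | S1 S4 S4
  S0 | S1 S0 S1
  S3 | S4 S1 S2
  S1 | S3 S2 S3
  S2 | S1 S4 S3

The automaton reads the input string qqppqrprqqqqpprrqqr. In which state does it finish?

S3

S4 → S4 → S4 → S1 → S3 → S1 → S3 → S4 → S4 → S4 → S4 → S4 → S4 → S1 → S3 → S2 → S3 → S1 → S2 → S3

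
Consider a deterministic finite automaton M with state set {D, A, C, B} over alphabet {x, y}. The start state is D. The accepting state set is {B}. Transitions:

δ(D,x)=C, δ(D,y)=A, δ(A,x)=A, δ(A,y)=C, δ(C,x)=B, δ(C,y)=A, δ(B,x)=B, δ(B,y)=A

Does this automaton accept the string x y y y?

D → C → A → C → A
End state A is not accepting.

No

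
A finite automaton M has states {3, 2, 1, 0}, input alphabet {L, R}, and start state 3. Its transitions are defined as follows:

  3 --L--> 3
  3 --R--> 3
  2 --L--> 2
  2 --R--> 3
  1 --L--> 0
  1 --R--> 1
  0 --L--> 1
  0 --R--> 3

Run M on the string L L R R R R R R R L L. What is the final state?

3 → 3 → 3 → 3 → 3 → 3 → 3 → 3 → 3 → 3 → 3 → 3

3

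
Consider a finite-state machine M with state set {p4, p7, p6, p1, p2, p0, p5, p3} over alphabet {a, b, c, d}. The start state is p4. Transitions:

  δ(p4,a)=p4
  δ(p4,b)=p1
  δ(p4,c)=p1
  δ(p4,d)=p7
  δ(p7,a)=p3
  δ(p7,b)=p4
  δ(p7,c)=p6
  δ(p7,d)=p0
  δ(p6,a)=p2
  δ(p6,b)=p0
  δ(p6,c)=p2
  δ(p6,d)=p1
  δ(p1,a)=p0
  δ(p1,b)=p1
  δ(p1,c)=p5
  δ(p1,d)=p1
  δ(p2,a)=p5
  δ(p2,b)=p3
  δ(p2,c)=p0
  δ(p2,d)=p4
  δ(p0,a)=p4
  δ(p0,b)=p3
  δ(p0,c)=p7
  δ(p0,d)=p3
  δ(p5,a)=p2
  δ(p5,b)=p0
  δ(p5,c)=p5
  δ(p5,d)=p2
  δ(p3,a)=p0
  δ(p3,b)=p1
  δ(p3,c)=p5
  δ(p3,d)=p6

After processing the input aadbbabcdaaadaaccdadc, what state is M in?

p6

start at p4
read 'a': p4 → p4
read 'a': p4 → p4
read 'd': p4 → p7
read 'b': p7 → p4
read 'b': p4 → p1
read 'a': p1 → p0
read 'b': p0 → p3
read 'c': p3 → p5
read 'd': p5 → p2
read 'a': p2 → p5
read 'a': p5 → p2
read 'a': p2 → p5
read 'd': p5 → p2
read 'a': p2 → p5
read 'a': p5 → p2
read 'c': p2 → p0
read 'c': p0 → p7
read 'd': p7 → p0
read 'a': p0 → p4
read 'd': p4 → p7
read 'c': p7 → p6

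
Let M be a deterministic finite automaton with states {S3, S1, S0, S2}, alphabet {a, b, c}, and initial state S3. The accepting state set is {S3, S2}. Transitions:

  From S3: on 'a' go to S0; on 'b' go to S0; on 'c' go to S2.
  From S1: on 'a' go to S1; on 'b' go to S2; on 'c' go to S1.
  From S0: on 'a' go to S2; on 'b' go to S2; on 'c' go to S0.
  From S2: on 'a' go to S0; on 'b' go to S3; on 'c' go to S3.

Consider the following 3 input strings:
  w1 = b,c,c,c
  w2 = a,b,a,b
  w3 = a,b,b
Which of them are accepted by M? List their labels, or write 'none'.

w2, w3

w1: S3 → S0 → S0 → S0 → S0  → end S0, rejected
w2: S3 → S0 → S2 → S0 → S2  → end S2, accepted
w3: S3 → S0 → S2 → S3  → end S3, accepted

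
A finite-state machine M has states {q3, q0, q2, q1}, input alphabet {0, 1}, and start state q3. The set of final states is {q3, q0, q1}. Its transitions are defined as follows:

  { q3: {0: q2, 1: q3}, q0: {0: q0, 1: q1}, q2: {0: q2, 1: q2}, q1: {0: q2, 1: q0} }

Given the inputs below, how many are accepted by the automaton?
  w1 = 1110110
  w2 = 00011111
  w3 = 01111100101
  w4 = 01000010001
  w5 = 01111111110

w1: Trace: q3 -1-> q3 -1-> q3 -1-> q3 -0-> q2 -1-> q2 -1-> q2 -0-> q2  → end q2, rejected
w2: Trace: q3 -0-> q2 -0-> q2 -0-> q2 -1-> q2 -1-> q2 -1-> q2 -1-> q2 -1-> q2  → end q2, rejected
w3: Trace: q3 -0-> q2 -1-> q2 -1-> q2 -1-> q2 -1-> q2 -1-> q2 -0-> q2 -0-> q2 -1-> q2 -0-> q2 -1-> q2  → end q2, rejected
w4: Trace: q3 -0-> q2 -1-> q2 -0-> q2 -0-> q2 -0-> q2 -0-> q2 -1-> q2 -0-> q2 -0-> q2 -0-> q2 -1-> q2  → end q2, rejected
w5: Trace: q3 -0-> q2 -1-> q2 -1-> q2 -1-> q2 -1-> q2 -1-> q2 -1-> q2 -1-> q2 -1-> q2 -1-> q2 -0-> q2  → end q2, rejected

0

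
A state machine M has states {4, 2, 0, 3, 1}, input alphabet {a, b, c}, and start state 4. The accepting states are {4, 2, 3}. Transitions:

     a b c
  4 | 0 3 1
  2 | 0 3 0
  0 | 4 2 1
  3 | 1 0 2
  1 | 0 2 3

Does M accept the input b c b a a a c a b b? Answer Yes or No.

start at 4
read 'b': 4 → 3
read 'c': 3 → 2
read 'b': 2 → 3
read 'a': 3 → 1
read 'a': 1 → 0
read 'a': 0 → 4
read 'c': 4 → 1
read 'a': 1 → 0
read 'b': 0 → 2
read 'b': 2 → 3
End state 3 is accepting.

Yes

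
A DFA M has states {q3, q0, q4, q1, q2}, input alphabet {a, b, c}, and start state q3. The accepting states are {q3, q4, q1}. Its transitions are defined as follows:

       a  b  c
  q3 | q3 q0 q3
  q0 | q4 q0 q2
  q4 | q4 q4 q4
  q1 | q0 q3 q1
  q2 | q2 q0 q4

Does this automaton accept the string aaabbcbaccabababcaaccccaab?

Yes

q3 → q3 → q3 → q3 → q0 → q0 → q2 → q0 → q4 → q4 → q4 → q4 → q4 → q4 → q4 → q4 → q4 → q4 → q4 → q4 → q4 → q4 → q4 → q4 → q4 → q4 → q4
End state q4 is accepting.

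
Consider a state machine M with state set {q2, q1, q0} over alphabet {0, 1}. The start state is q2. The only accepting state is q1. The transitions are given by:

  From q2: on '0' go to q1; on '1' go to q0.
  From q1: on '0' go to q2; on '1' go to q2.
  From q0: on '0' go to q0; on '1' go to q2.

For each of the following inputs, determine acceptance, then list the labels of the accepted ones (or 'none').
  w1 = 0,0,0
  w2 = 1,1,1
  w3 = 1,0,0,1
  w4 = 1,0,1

w1

w1:
  start at q2
  read '0': q2 → q1
  read '0': q1 → q2
  read '0': q2 → q1
  end q1, accepted
w2:
  start at q2
  read '1': q2 → q0
  read '1': q0 → q2
  read '1': q2 → q0
  end q0, rejected
w3:
  start at q2
  read '1': q2 → q0
  read '0': q0 → q0
  read '0': q0 → q0
  read '1': q0 → q2
  end q2, rejected
w4:
  start at q2
  read '1': q2 → q0
  read '0': q0 → q0
  read '1': q0 → q2
  end q2, rejected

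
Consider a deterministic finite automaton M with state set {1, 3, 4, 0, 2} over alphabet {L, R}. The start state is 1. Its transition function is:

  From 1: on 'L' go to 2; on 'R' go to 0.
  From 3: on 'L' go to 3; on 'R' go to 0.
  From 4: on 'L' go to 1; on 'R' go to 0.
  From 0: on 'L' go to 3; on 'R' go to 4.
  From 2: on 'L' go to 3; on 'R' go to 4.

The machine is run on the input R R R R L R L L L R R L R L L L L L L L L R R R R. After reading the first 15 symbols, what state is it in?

Trace: 1 -R-> 0 -R-> 4 -R-> 0 -R-> 4 -L-> 1 -R-> 0 -L-> 3 -L-> 3 -L-> 3 -R-> 0 -R-> 4 -L-> 1 -R-> 0 -L-> 3 -L-> 3
After 15 symbols: 3.

3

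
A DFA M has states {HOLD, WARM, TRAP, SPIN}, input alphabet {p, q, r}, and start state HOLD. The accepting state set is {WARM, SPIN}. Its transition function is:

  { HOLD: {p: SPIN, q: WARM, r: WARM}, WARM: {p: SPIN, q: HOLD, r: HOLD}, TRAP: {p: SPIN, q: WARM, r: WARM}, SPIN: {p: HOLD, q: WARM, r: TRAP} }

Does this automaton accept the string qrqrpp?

start at HOLD
read 'q': HOLD → WARM
read 'r': WARM → HOLD
read 'q': HOLD → WARM
read 'r': WARM → HOLD
read 'p': HOLD → SPIN
read 'p': SPIN → HOLD
End state HOLD is not accepting.

No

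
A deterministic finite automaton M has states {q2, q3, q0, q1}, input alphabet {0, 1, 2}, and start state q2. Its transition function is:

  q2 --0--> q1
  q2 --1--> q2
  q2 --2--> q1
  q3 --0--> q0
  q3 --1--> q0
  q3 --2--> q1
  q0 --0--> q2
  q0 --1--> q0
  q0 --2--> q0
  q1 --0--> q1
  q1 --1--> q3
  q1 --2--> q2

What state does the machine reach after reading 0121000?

q1

q2 → q1 → q3 → q1 → q3 → q0 → q2 → q1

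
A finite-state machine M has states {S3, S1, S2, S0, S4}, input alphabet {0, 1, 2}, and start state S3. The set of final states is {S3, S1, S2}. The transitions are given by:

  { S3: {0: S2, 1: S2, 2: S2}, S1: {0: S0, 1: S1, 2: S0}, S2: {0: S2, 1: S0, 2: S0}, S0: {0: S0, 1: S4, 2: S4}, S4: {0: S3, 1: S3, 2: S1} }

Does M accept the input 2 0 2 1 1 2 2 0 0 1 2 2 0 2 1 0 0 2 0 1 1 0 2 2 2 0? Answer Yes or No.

Trace: S3 -2-> S2 -0-> S2 -2-> S0 -1-> S4 -1-> S3 -2-> S2 -2-> S0 -0-> S0 -0-> S0 -1-> S4 -2-> S1 -2-> S0 -0-> S0 -2-> S4 -1-> S3 -0-> S2 -0-> S2 -2-> S0 -0-> S0 -1-> S4 -1-> S3 -0-> S2 -2-> S0 -2-> S4 -2-> S1 -0-> S0
End state S0 is not accepting.

No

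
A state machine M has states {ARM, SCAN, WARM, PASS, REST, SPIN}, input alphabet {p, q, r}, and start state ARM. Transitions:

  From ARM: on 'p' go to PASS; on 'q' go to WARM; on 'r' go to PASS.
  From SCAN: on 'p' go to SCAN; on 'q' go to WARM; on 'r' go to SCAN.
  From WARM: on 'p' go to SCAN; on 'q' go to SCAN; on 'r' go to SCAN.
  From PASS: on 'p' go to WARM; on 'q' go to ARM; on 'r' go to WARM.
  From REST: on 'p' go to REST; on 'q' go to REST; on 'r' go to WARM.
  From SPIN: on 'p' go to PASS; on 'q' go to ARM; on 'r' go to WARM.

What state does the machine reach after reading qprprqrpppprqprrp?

Trace: ARM -q-> WARM -p-> SCAN -r-> SCAN -p-> SCAN -r-> SCAN -q-> WARM -r-> SCAN -p-> SCAN -p-> SCAN -p-> SCAN -p-> SCAN -r-> SCAN -q-> WARM -p-> SCAN -r-> SCAN -r-> SCAN -p-> SCAN

SCAN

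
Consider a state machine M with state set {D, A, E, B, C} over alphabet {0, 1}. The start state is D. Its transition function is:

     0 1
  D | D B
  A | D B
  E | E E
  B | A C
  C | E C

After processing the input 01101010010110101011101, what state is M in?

start at D
read '0': D → D
read '1': D → B
read '1': B → C
read '0': C → E
read '1': E → E
read '0': E → E
read '1': E → E
read '0': E → E
read '0': E → E
read '1': E → E
read '0': E → E
read '1': E → E
read '1': E → E
read '0': E → E
read '1': E → E
read '0': E → E
read '1': E → E
read '0': E → E
read '1': E → E
read '1': E → E
read '1': E → E
read '0': E → E
read '1': E → E

E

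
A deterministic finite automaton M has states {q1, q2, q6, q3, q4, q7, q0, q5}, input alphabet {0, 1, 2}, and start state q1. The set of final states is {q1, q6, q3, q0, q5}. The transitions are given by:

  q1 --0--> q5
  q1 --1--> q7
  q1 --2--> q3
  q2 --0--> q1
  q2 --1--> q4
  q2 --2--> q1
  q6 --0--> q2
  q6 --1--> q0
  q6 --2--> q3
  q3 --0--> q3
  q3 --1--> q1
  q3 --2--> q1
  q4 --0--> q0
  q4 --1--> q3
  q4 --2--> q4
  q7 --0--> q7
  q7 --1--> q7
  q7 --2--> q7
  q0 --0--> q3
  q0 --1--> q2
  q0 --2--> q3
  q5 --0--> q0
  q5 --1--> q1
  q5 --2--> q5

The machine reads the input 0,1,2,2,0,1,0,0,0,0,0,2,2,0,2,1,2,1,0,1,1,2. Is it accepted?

Trace: q1 -0-> q5 -1-> q1 -2-> q3 -2-> q1 -0-> q5 -1-> q1 -0-> q5 -0-> q0 -0-> q3 -0-> q3 -0-> q3 -2-> q1 -2-> q3 -0-> q3 -2-> q1 -1-> q7 -2-> q7 -1-> q7 -0-> q7 -1-> q7 -1-> q7 -2-> q7
End state q7 is not accepting.

No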